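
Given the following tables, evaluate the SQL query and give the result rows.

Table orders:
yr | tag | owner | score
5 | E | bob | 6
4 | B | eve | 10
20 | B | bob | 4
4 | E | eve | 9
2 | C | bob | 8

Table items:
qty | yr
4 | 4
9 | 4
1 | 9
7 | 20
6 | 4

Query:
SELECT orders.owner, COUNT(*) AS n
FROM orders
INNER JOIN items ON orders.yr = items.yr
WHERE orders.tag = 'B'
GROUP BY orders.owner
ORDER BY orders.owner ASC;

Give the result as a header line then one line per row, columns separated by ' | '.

After JOIN items (7 rows):
orders.yr | orders.tag | orders.owner | orders.score | items.qty | items.yr
4 | B | eve | 10 | 4 | 4
4 | B | eve | 10 | 9 | 4
4 | B | eve | 10 | 6 | 4
20 | B | bob | 4 | 7 | 20
4 | E | eve | 9 | 4 | 4
4 | E | eve | 9 | 9 | 4
4 | E | eve | 9 | 6 | 4
After WHERE (4 rows):
orders.yr | orders.tag | orders.owner | orders.score | items.qty | items.yr
4 | B | eve | 10 | 4 | 4
4 | B | eve | 10 | 9 | 4
4 | B | eve | 10 | 6 | 4
20 | B | bob | 4 | 7 | 20
After GROUP BY (2 rows):
orders.owner | n
eve | 3
bob | 1
After ORDER BY (2 rows):
orders.owner | n
bob | 1
eve | 3

== RESULT ==
orders.owner | n
bob | 1
eve | 3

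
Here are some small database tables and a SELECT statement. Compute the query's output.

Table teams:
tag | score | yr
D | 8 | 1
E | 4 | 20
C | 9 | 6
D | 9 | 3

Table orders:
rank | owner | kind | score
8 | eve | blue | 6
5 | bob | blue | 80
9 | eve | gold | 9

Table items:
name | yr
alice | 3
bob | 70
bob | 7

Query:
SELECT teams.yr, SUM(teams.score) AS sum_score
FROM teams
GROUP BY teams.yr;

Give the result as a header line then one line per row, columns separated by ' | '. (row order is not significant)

== RESULT ==
teams.yr | sum_score
1 | 8
20 | 4
6 | 9
3 | 9

Derivation:
After GROUP BY (4 rows):
teams.yr | sum_score
1 | 8
20 | 4
6 | 9
3 | 9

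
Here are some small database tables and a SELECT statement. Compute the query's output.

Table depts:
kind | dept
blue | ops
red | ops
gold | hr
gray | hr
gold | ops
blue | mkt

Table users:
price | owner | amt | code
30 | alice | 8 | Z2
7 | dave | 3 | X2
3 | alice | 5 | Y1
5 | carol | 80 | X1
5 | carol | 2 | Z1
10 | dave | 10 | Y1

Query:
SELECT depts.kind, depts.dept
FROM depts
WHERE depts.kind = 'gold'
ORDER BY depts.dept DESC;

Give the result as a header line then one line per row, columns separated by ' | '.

== RESULT ==
depts.kind | depts.dept
gold | ops
gold | hr

Derivation:
After WHERE (2 rows):
depts.kind | depts.dept
gold | hr
gold | ops
After SELECT (2 rows):
depts.kind | depts.dept
gold | hr
gold | ops
After ORDER BY (2 rows):
depts.kind | depts.dept
gold | ops
gold | hr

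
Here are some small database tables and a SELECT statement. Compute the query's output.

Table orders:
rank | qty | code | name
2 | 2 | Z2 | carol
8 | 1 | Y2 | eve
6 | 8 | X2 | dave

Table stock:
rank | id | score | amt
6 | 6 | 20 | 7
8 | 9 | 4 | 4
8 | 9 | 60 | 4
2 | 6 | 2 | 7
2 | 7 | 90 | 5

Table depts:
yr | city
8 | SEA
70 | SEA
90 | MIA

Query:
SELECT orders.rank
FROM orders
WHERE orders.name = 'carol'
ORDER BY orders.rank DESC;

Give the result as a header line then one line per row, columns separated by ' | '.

After WHERE (1 rows):
orders.rank | orders.qty | orders.code | orders.name
2 | 2 | Z2 | carol
After SELECT (1 rows):
orders.rank
2
After ORDER BY (1 rows):
orders.rank
2

== RESULT ==
orders.rank
2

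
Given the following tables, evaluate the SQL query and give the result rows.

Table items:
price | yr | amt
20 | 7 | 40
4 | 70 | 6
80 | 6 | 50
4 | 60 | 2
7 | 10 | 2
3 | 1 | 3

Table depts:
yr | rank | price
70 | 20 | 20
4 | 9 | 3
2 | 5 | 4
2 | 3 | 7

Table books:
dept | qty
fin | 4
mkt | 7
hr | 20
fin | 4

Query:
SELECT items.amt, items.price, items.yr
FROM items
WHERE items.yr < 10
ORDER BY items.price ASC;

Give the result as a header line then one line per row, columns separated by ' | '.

== RESULT ==
items.amt | items.price | items.yr
3 | 3 | 1
40 | 20 | 7
50 | 80 | 6

Derivation:
After WHERE (3 rows):
items.price | items.yr | items.amt
20 | 7 | 40
80 | 6 | 50
3 | 1 | 3
After SELECT (3 rows):
items.amt | items.price | items.yr
40 | 20 | 7
50 | 80 | 6
3 | 3 | 1
After ORDER BY (3 rows):
items.amt | items.price | items.yr
3 | 3 | 1
40 | 20 | 7
50 | 80 | 6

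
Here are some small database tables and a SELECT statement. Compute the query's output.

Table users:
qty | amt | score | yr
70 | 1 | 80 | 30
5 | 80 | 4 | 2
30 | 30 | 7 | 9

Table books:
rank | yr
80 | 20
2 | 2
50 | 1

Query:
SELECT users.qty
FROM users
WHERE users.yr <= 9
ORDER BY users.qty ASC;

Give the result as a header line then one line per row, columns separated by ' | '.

== RESULT ==
users.qty
5
30

Derivation:
After WHERE (2 rows):
users.qty | users.amt | users.score | users.yr
5 | 80 | 4 | 2
30 | 30 | 7 | 9
After SELECT (2 rows):
users.qty
5
30
After ORDER BY (2 rows):
users.qty
5
30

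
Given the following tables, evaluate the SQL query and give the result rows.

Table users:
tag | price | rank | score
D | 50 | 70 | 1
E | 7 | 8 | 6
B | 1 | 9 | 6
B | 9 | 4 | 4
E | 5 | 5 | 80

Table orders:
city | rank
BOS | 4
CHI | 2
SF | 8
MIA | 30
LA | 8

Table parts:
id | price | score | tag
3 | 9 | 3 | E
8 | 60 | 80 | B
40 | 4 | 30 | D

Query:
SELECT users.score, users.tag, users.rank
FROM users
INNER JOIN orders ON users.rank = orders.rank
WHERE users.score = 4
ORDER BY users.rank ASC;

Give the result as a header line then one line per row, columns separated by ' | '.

== RESULT ==
users.score | users.tag | users.rank
4 | B | 4

Derivation:
After JOIN orders (3 rows):
users.tag | users.price | users.rank | users.score | orders.city | orders.rank
E | 7 | 8 | 6 | SF | 8
E | 7 | 8 | 6 | LA | 8
B | 9 | 4 | 4 | BOS | 4
After WHERE (1 rows):
users.tag | users.price | users.rank | users.score | orders.city | orders.rank
B | 9 | 4 | 4 | BOS | 4
After SELECT (1 rows):
users.score | users.tag | users.rank
4 | B | 4
After ORDER BY (1 rows):
users.score | users.tag | users.rank
4 | B | 4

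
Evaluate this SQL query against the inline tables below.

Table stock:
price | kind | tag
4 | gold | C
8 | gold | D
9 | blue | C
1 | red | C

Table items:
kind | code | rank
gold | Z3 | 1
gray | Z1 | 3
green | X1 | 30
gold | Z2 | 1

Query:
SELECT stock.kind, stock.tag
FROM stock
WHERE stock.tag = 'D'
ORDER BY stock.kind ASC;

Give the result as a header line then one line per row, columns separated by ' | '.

== RESULT ==
stock.kind | stock.tag
gold | D

Derivation:
After WHERE (1 rows):
stock.price | stock.kind | stock.tag
8 | gold | D
After SELECT (1 rows):
stock.kind | stock.tag
gold | D
After ORDER BY (1 rows):
stock.kind | stock.tag
gold | D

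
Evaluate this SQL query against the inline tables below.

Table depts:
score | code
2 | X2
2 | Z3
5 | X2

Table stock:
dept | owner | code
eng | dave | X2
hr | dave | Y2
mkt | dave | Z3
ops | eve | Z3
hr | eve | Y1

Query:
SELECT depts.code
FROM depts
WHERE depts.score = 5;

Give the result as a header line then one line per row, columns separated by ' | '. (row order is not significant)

After WHERE (1 rows):
depts.score | depts.code
5 | X2
After SELECT (1 rows):
depts.code
X2

== RESULT ==
depts.code
X2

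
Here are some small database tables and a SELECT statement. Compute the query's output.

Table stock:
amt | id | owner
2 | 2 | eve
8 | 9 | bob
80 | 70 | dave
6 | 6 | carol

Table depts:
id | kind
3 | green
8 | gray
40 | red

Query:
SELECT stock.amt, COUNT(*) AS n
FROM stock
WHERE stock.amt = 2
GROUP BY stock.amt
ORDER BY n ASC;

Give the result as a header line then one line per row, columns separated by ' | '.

== RESULT ==
stock.amt | n
2 | 1

Derivation:
After WHERE (1 rows):
stock.amt | stock.id | stock.owner
2 | 2 | eve
After GROUP BY (1 rows):
stock.amt | n
2 | 1
After ORDER BY (1 rows):
stock.amt | n
2 | 1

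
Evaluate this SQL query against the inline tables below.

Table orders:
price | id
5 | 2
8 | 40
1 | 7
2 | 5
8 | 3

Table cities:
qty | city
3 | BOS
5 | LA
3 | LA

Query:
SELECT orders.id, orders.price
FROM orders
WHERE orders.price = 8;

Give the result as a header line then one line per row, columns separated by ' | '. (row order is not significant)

After WHERE (2 rows):
orders.price | orders.id
8 | 40
8 | 3
After SELECT (2 rows):
orders.id | orders.price
40 | 8
3 | 8

== RESULT ==
orders.id | orders.price
40 | 8
3 | 8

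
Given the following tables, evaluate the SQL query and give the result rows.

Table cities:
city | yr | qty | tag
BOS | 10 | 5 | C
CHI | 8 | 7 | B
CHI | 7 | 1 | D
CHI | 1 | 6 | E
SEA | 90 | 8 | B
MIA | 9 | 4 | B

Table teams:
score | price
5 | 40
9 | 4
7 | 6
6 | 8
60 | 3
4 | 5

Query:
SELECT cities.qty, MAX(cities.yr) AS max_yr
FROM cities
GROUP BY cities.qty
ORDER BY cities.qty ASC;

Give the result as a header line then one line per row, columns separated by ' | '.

After GROUP BY (6 rows):
cities.qty | max_yr
5 | 10
7 | 8
1 | 7
6 | 1
8 | 90
4 | 9
After ORDER BY (6 rows):
cities.qty | max_yr
1 | 7
4 | 9
5 | 10
6 | 1
7 | 8
8 | 90

== RESULT ==
cities.qty | max_yr
1 | 7
4 | 9
5 | 10
6 | 1
7 | 8
8 | 90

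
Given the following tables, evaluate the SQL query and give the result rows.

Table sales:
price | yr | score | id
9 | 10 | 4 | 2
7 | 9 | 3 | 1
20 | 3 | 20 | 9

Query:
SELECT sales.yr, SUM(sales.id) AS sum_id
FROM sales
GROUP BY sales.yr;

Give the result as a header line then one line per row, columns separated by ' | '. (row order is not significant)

== RESULT ==
sales.yr | sum_id
10 | 2
9 | 1
3 | 9

Derivation:
After GROUP BY (3 rows):
sales.yr | sum_id
10 | 2
9 | 1
3 | 9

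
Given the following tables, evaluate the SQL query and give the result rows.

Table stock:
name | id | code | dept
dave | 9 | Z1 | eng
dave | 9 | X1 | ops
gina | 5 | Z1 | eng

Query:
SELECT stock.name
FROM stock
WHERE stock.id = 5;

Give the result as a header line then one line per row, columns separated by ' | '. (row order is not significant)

After WHERE (1 rows):
stock.name | stock.id | stock.code | stock.dept
gina | 5 | Z1 | eng
After SELECT (1 rows):
stock.name
gina

== RESULT ==
stock.name
gina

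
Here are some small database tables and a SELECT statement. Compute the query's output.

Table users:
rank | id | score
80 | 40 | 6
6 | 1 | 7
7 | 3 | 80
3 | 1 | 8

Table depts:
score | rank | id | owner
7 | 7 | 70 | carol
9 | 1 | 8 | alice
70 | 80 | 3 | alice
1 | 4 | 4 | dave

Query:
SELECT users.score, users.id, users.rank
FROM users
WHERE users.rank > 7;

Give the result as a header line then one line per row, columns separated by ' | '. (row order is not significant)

After WHERE (1 rows):
users.rank | users.id | users.score
80 | 40 | 6
After SELECT (1 rows):
users.score | users.id | users.rank
6 | 40 | 80

== RESULT ==
users.score | users.id | users.rank
6 | 40 | 80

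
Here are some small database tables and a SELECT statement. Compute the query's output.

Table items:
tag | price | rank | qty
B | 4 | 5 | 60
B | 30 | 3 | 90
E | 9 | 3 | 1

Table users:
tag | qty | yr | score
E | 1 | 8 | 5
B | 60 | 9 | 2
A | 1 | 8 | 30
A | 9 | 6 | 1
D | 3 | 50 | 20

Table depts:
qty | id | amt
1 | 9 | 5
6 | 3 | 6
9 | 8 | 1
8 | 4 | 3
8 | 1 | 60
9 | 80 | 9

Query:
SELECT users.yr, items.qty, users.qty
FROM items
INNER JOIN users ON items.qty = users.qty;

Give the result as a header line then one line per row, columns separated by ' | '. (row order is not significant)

== RESULT ==
users.yr | items.qty | users.qty
9 | 60 | 60
8 | 1 | 1
8 | 1 | 1

Derivation:
After JOIN users (3 rows):
items.tag | items.price | items.rank | items.qty | users.tag | users.qty | users.yr | users.score
B | 4 | 5 | 60 | B | 60 | 9 | 2
E | 9 | 3 | 1 | E | 1 | 8 | 5
E | 9 | 3 | 1 | A | 1 | 8 | 30
After SELECT (3 rows):
users.yr | items.qty | users.qty
9 | 60 | 60
8 | 1 | 1
8 | 1 | 1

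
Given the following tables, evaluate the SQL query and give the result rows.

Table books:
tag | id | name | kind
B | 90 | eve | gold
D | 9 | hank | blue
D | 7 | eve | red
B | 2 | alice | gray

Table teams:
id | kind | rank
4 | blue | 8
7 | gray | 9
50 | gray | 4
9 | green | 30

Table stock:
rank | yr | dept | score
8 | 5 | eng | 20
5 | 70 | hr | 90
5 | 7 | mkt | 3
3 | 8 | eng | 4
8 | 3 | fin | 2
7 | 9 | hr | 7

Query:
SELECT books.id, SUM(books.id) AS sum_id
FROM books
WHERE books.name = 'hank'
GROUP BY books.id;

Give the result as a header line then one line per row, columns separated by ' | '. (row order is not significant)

== RESULT ==
books.id | sum_id
9 | 9

Derivation:
After WHERE (1 rows):
books.tag | books.id | books.name | books.kind
D | 9 | hank | blue
After GROUP BY (1 rows):
books.id | sum_id
9 | 9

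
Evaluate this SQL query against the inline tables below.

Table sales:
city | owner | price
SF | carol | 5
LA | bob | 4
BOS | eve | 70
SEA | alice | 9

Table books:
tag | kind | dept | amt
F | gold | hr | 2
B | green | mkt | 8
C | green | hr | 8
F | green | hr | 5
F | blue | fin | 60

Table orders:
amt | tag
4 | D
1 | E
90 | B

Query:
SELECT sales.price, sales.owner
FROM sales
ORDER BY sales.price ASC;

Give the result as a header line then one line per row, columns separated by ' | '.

== RESULT ==
sales.price | sales.owner
4 | bob
5 | carol
9 | alice
70 | eve

Derivation:
After SELECT (4 rows):
sales.price | sales.owner
5 | carol
4 | bob
70 | eve
9 | alice
After ORDER BY (4 rows):
sales.price | sales.owner
4 | bob
5 | carol
9 | alice
70 | eve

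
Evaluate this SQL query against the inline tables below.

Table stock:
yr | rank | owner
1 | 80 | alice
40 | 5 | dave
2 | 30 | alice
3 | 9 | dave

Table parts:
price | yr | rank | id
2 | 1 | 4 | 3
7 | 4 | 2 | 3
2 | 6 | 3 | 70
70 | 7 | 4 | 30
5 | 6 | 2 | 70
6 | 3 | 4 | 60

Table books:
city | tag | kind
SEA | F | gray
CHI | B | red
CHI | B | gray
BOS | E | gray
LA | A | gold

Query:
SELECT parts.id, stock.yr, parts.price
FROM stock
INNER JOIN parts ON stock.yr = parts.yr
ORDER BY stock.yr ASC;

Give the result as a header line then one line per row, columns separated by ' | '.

After JOIN parts (2 rows):
stock.yr | stock.rank | stock.owner | parts.price | parts.yr | parts.rank | parts.id
1 | 80 | alice | 2 | 1 | 4 | 3
3 | 9 | dave | 6 | 3 | 4 | 60
After SELECT (2 rows):
parts.id | stock.yr | parts.price
3 | 1 | 2
60 | 3 | 6
After ORDER BY (2 rows):
parts.id | stock.yr | parts.price
3 | 1 | 2
60 | 3 | 6

== RESULT ==
parts.id | stock.yr | parts.price
3 | 1 | 2
60 | 3 | 6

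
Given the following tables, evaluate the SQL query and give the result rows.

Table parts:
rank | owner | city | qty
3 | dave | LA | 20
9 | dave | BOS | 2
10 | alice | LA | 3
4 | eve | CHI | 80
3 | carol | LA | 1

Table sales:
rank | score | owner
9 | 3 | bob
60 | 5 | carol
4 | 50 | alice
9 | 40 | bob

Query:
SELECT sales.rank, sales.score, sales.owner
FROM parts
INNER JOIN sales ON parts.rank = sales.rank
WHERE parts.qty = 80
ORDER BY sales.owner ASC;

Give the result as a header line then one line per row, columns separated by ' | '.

After JOIN sales (3 rows):
parts.rank | parts.owner | parts.city | parts.qty | sales.rank | sales.score | sales.owner
9 | dave | BOS | 2 | 9 | 3 | bob
9 | dave | BOS | 2 | 9 | 40 | bob
4 | eve | CHI | 80 | 4 | 50 | alice
After WHERE (1 rows):
parts.rank | parts.owner | parts.city | parts.qty | sales.rank | sales.score | sales.owner
4 | eve | CHI | 80 | 4 | 50 | alice
After SELECT (1 rows):
sales.rank | sales.score | sales.owner
4 | 50 | alice
After ORDER BY (1 rows):
sales.rank | sales.score | sales.owner
4 | 50 | alice

== RESULT ==
sales.rank | sales.score | sales.owner
4 | 50 | alice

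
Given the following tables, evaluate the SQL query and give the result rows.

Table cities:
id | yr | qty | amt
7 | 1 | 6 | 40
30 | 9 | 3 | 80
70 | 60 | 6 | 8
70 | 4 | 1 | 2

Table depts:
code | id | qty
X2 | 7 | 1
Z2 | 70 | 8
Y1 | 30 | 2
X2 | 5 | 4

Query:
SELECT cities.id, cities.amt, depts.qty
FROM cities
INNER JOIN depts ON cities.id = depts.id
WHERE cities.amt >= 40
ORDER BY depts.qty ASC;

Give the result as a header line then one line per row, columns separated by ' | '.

== RESULT ==
cities.id | cities.amt | depts.qty
7 | 40 | 1
30 | 80 | 2

Derivation:
After JOIN depts (4 rows):
cities.id | cities.yr | cities.qty | cities.amt | depts.code | depts.id | depts.qty
7 | 1 | 6 | 40 | X2 | 7 | 1
30 | 9 | 3 | 80 | Y1 | 30 | 2
70 | 60 | 6 | 8 | Z2 | 70 | 8
70 | 4 | 1 | 2 | Z2 | 70 | 8
After WHERE (2 rows):
cities.id | cities.yr | cities.qty | cities.amt | depts.code | depts.id | depts.qty
7 | 1 | 6 | 40 | X2 | 7 | 1
30 | 9 | 3 | 80 | Y1 | 30 | 2
After SELECT (2 rows):
cities.id | cities.amt | depts.qty
7 | 40 | 1
30 | 80 | 2
After ORDER BY (2 rows):
cities.id | cities.amt | depts.qty
7 | 40 | 1
30 | 80 | 2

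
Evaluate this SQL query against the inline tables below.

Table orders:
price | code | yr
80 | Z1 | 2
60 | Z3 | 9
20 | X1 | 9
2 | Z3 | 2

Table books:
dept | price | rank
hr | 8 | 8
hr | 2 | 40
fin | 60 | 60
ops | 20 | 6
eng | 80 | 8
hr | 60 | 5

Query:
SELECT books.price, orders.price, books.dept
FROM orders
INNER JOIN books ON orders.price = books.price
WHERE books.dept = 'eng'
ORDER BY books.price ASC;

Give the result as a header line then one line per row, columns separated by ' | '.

After JOIN books (5 rows):
orders.price | orders.code | orders.yr | books.dept | books.price | books.rank
80 | Z1 | 2 | eng | 80 | 8
60 | Z3 | 9 | fin | 60 | 60
60 | Z3 | 9 | hr | 60 | 5
20 | X1 | 9 | ops | 20 | 6
2 | Z3 | 2 | hr | 2 | 40
After WHERE (1 rows):
orders.price | orders.code | orders.yr | books.dept | books.price | books.rank
80 | Z1 | 2 | eng | 80 | 8
After SELECT (1 rows):
books.price | orders.price | books.dept
80 | 80 | eng
After ORDER BY (1 rows):
books.price | orders.price | books.dept
80 | 80 | eng

== RESULT ==
books.price | orders.price | books.dept
80 | 80 | eng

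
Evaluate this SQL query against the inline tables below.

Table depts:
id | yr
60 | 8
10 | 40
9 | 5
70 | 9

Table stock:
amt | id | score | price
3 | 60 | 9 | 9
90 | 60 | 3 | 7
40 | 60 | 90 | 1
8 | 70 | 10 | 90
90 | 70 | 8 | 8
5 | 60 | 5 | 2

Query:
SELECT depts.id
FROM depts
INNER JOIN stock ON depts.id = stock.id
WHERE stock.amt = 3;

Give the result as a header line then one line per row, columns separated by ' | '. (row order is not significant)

After JOIN stock (6 rows):
depts.id | depts.yr | stock.amt | stock.id | stock.score | stock.price
60 | 8 | 3 | 60 | 9 | 9
60 | 8 | 90 | 60 | 3 | 7
60 | 8 | 40 | 60 | 90 | 1
60 | 8 | 5 | 60 | 5 | 2
70 | 9 | 8 | 70 | 10 | 90
70 | 9 | 90 | 70 | 8 | 8
After WHERE (1 rows):
depts.id | depts.yr | stock.amt | stock.id | stock.score | stock.price
60 | 8 | 3 | 60 | 9 | 9
After SELECT (1 rows):
depts.id
60

== RESULT ==
depts.id
60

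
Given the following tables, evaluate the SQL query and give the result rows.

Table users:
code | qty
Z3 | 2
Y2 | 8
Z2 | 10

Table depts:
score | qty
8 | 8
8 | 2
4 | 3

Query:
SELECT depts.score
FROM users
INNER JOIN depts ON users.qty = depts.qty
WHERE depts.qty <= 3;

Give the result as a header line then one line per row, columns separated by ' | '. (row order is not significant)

== RESULT ==
depts.score
8

Derivation:
After JOIN depts (2 rows):
users.code | users.qty | depts.score | depts.qty
Z3 | 2 | 8 | 2
Y2 | 8 | 8 | 8
After WHERE (1 rows):
users.code | users.qty | depts.score | depts.qty
Z3 | 2 | 8 | 2
After SELECT (1 rows):
depts.score
8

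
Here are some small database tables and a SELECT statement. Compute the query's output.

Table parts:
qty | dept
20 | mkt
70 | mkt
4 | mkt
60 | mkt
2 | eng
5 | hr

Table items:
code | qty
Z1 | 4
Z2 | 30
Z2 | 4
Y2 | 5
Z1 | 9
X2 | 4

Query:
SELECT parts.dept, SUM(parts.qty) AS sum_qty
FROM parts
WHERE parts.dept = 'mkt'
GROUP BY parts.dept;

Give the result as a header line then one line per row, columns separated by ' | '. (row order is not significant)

== RESULT ==
parts.dept | sum_qty
mkt | 154

Derivation:
After WHERE (4 rows):
parts.qty | parts.dept
20 | mkt
70 | mkt
4 | mkt
60 | mkt
After GROUP BY (1 rows):
parts.dept | sum_qty
mkt | 154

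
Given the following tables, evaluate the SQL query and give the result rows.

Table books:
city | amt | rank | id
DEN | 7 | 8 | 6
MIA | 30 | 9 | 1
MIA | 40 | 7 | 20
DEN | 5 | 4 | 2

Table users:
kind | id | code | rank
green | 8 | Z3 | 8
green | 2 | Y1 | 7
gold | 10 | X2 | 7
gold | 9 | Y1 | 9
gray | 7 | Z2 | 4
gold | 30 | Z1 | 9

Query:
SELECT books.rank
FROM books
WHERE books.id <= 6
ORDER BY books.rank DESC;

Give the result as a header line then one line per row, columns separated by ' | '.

After WHERE (3 rows):
books.city | books.amt | books.rank | books.id
DEN | 7 | 8 | 6
MIA | 30 | 9 | 1
DEN | 5 | 4 | 2
After SELECT (3 rows):
books.rank
8
9
4
After ORDER BY (3 rows):
books.rank
9
8
4

== RESULT ==
books.rank
9
8
4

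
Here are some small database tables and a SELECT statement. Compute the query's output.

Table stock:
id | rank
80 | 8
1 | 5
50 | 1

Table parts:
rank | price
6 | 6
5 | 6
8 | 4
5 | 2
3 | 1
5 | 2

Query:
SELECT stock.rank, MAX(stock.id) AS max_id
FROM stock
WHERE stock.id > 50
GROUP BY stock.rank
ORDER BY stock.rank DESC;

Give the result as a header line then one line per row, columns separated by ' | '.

== RESULT ==
stock.rank | max_id
8 | 80

Derivation:
After WHERE (1 rows):
stock.id | stock.rank
80 | 8
After GROUP BY (1 rows):
stock.rank | max_id
8 | 80
After ORDER BY (1 rows):
stock.rank | max_id
8 | 80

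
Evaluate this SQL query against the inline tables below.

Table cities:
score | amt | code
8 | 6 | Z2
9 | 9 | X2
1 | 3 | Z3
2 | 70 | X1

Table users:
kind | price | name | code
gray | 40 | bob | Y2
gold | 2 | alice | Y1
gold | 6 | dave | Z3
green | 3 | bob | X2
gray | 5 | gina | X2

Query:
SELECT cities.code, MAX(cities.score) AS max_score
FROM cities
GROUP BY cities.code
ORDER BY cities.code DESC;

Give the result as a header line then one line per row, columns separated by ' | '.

After GROUP BY (4 rows):
cities.code | max_score
Z2 | 8
X2 | 9
Z3 | 1
X1 | 2
After ORDER BY (4 rows):
cities.code | max_score
Z3 | 1
Z2 | 8
X2 | 9
X1 | 2

== RESULT ==
cities.code | max_score
Z3 | 1
Z2 | 8
X2 | 9
X1 | 2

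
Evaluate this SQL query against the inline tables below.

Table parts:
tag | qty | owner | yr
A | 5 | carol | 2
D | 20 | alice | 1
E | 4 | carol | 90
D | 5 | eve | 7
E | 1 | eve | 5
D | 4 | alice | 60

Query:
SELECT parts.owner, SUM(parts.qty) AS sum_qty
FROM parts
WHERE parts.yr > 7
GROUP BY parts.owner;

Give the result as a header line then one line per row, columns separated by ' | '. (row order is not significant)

After WHERE (2 rows):
parts.tag | parts.qty | parts.owner | parts.yr
E | 4 | carol | 90
D | 4 | alice | 60
After GROUP BY (2 rows):
parts.owner | sum_qty
carol | 4
alice | 4

== RESULT ==
parts.owner | sum_qty
carol | 4
alice | 4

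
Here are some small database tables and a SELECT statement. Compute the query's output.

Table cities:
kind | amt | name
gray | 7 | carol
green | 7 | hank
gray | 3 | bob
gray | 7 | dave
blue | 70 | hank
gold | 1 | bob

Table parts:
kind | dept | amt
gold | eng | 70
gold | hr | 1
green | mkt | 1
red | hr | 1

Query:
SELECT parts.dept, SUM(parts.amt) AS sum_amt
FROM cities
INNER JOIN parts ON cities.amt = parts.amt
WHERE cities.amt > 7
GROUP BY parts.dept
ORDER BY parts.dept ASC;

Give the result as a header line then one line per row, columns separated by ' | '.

After JOIN parts (4 rows):
cities.kind | cities.amt | cities.name | parts.kind | parts.dept | parts.amt
blue | 70 | hank | gold | eng | 70
gold | 1 | bob | gold | hr | 1
gold | 1 | bob | green | mkt | 1
gold | 1 | bob | red | hr | 1
After WHERE (1 rows):
cities.kind | cities.amt | cities.name | parts.kind | parts.dept | parts.amt
blue | 70 | hank | gold | eng | 70
After GROUP BY (1 rows):
parts.dept | sum_amt
eng | 70
After ORDER BY (1 rows):
parts.dept | sum_amt
eng | 70

== RESULT ==
parts.dept | sum_amt
eng | 70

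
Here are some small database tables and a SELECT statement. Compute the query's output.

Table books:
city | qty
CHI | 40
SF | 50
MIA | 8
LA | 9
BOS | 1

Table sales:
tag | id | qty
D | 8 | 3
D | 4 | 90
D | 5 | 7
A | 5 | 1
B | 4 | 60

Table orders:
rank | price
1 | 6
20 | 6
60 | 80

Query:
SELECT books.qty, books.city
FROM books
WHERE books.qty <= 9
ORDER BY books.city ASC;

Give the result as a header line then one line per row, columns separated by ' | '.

After WHERE (3 rows):
books.city | books.qty
MIA | 8
LA | 9
BOS | 1
After SELECT (3 rows):
books.qty | books.city
8 | MIA
9 | LA
1 | BOS
After ORDER BY (3 rows):
books.qty | books.city
1 | BOS
9 | LA
8 | MIA

== RESULT ==
books.qty | books.city
1 | BOS
9 | LA
8 | MIA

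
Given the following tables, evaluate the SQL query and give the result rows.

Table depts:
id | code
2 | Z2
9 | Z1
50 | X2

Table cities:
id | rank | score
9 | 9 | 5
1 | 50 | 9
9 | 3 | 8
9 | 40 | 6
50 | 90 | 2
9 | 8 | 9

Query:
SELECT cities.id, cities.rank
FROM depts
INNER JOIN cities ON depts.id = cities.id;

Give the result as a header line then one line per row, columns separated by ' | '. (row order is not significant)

After JOIN cities (5 rows):
depts.id | depts.code | cities.id | cities.rank | cities.score
9 | Z1 | 9 | 9 | 5
9 | Z1 | 9 | 3 | 8
9 | Z1 | 9 | 40 | 6
9 | Z1 | 9 | 8 | 9
50 | X2 | 50 | 90 | 2
After SELECT (5 rows):
cities.id | cities.rank
9 | 9
9 | 3
9 | 40
9 | 8
50 | 90

== RESULT ==
cities.id | cities.rank
9 | 9
9 | 3
9 | 40
9 | 8
50 | 90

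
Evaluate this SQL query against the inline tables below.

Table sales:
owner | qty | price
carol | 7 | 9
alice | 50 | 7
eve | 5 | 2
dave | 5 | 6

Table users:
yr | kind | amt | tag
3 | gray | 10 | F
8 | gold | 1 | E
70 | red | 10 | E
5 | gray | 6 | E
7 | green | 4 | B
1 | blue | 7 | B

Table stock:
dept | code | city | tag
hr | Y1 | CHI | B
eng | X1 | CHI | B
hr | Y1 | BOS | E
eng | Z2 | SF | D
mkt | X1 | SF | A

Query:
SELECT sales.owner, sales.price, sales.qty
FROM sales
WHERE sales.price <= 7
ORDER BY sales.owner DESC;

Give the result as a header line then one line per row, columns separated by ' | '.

== RESULT ==
sales.owner | sales.price | sales.qty
eve | 2 | 5
dave | 6 | 5
alice | 7 | 50

Derivation:
After WHERE (3 rows):
sales.owner | sales.qty | sales.price
alice | 50 | 7
eve | 5 | 2
dave | 5 | 6
After SELECT (3 rows):
sales.owner | sales.price | sales.qty
alice | 7 | 50
eve | 2 | 5
dave | 6 | 5
After ORDER BY (3 rows):
sales.owner | sales.price | sales.qty
eve | 2 | 5
dave | 6 | 5
alice | 7 | 50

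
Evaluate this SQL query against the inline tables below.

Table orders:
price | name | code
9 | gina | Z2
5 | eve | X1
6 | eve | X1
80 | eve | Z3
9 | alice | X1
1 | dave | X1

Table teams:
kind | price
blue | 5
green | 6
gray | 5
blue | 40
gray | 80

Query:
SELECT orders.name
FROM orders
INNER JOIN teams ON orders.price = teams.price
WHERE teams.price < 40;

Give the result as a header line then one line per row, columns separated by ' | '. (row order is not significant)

After JOIN teams (4 rows):
orders.price | orders.name | orders.code | teams.kind | teams.price
5 | eve | X1 | blue | 5
5 | eve | X1 | gray | 5
6 | eve | X1 | green | 6
80 | eve | Z3 | gray | 80
After WHERE (3 rows):
orders.price | orders.name | orders.code | teams.kind | teams.price
5 | eve | X1 | blue | 5
5 | eve | X1 | gray | 5
6 | eve | X1 | green | 6
After SELECT (3 rows):
orders.name
eve
eve
eve

== RESULT ==
orders.name
eve
eve
eve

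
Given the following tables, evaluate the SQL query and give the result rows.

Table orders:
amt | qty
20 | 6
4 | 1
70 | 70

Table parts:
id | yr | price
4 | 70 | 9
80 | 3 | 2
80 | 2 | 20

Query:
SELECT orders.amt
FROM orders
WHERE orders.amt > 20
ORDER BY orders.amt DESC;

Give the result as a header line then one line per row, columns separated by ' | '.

== RESULT ==
orders.amt
70

Derivation:
After WHERE (1 rows):
orders.amt | orders.qty
70 | 70
After SELECT (1 rows):
orders.amt
70
After ORDER BY (1 rows):
orders.amt
70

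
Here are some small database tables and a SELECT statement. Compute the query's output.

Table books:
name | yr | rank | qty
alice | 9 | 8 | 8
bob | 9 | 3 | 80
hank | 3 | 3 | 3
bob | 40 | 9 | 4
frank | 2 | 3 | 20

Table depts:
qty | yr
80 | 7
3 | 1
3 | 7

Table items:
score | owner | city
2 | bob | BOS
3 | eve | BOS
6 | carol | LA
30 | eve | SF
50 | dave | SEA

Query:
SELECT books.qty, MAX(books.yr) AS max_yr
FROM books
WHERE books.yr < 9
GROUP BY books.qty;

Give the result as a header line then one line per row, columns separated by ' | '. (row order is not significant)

== RESULT ==
books.qty | max_yr
3 | 3
20 | 2

Derivation:
After WHERE (2 rows):
books.name | books.yr | books.rank | books.qty
hank | 3 | 3 | 3
frank | 2 | 3 | 20
After GROUP BY (2 rows):
books.qty | max_yr
3 | 3
20 | 2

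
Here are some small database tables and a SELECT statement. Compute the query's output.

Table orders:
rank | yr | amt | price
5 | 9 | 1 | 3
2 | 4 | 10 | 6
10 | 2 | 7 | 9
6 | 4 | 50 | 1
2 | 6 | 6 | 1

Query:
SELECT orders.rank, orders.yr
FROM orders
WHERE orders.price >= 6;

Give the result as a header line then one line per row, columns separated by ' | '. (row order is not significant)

== RESULT ==
orders.rank | orders.yr
2 | 4
10 | 2

Derivation:
After WHERE (2 rows):
orders.rank | orders.yr | orders.amt | orders.price
2 | 4 | 10 | 6
10 | 2 | 7 | 9
After SELECT (2 rows):
orders.rank | orders.yr
2 | 4
10 | 2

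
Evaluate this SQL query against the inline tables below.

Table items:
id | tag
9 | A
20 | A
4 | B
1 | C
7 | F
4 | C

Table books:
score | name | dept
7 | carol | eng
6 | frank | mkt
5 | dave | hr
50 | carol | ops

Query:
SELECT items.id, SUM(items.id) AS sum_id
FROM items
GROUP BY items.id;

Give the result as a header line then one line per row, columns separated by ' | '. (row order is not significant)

After GROUP BY (5 rows):
items.id | sum_id
9 | 9
20 | 20
4 | 8
1 | 1
7 | 7

== RESULT ==
items.id | sum_id
9 | 9
20 | 20
4 | 8
1 | 1
7 | 7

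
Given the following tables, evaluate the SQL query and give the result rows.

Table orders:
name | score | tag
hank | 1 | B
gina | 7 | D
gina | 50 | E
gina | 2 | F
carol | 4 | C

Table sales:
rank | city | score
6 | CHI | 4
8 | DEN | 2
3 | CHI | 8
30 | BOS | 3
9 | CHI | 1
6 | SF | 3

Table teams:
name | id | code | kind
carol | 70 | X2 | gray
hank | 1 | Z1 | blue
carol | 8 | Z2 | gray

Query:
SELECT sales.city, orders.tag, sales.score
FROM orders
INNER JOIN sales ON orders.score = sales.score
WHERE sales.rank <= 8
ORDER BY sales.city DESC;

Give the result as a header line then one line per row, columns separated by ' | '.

After JOIN sales (3 rows):
orders.name | orders.score | orders.tag | sales.rank | sales.city | sales.score
hank | 1 | B | 9 | CHI | 1
gina | 2 | F | 8 | DEN | 2
carol | 4 | C | 6 | CHI | 4
After WHERE (2 rows):
orders.name | orders.score | orders.tag | sales.rank | sales.city | sales.score
gina | 2 | F | 8 | DEN | 2
carol | 4 | C | 6 | CHI | 4
After SELECT (2 rows):
sales.city | orders.tag | sales.score
DEN | F | 2
CHI | C | 4
After ORDER BY (2 rows):
sales.city | orders.tag | sales.score
DEN | F | 2
CHI | C | 4

== RESULT ==
sales.city | orders.tag | sales.score
DEN | F | 2
CHI | C | 4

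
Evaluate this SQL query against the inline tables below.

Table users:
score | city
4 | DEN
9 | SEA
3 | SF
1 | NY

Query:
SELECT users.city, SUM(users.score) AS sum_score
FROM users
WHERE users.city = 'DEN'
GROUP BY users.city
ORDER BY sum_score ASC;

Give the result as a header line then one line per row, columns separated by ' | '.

After WHERE (1 rows):
users.score | users.city
4 | DEN
After GROUP BY (1 rows):
users.city | sum_score
DEN | 4
After ORDER BY (1 rows):
users.city | sum_score
DEN | 4

== RESULT ==
users.city | sum_score
DEN | 4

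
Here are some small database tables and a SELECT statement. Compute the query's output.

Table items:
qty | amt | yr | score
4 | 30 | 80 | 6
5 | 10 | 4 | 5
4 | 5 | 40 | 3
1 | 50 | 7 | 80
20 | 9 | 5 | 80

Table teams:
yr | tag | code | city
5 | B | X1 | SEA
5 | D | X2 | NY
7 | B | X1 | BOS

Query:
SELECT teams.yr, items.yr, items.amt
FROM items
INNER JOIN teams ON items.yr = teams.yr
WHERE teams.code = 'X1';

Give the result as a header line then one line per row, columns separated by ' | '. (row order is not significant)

== RESULT ==
teams.yr | items.yr | items.amt
7 | 7 | 50
5 | 5 | 9

Derivation:
After JOIN teams (3 rows):
items.qty | items.amt | items.yr | items.score | teams.yr | teams.tag | teams.code | teams.city
1 | 50 | 7 | 80 | 7 | B | X1 | BOS
20 | 9 | 5 | 80 | 5 | B | X1 | SEA
20 | 9 | 5 | 80 | 5 | D | X2 | NY
After WHERE (2 rows):
items.qty | items.amt | items.yr | items.score | teams.yr | teams.tag | teams.code | teams.city
1 | 50 | 7 | 80 | 7 | B | X1 | BOS
20 | 9 | 5 | 80 | 5 | B | X1 | SEA
After SELECT (2 rows):
teams.yr | items.yr | items.amt
7 | 7 | 50
5 | 5 | 9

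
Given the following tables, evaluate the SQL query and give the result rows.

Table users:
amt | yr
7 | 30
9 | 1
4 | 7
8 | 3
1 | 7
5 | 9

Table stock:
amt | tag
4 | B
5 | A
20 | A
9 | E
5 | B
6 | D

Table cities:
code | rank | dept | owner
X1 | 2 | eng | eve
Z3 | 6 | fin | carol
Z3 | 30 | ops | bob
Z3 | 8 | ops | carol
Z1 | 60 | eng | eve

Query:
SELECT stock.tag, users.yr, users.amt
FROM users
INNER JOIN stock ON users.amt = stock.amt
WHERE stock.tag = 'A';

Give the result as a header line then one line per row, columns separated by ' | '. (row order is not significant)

== RESULT ==
stock.tag | users.yr | users.amt
A | 9 | 5

Derivation:
After JOIN stock (4 rows):
users.amt | users.yr | stock.amt | stock.tag
9 | 1 | 9 | E
4 | 7 | 4 | B
5 | 9 | 5 | A
5 | 9 | 5 | B
After WHERE (1 rows):
users.amt | users.yr | stock.amt | stock.tag
5 | 9 | 5 | A
After SELECT (1 rows):
stock.tag | users.yr | users.amt
A | 9 | 5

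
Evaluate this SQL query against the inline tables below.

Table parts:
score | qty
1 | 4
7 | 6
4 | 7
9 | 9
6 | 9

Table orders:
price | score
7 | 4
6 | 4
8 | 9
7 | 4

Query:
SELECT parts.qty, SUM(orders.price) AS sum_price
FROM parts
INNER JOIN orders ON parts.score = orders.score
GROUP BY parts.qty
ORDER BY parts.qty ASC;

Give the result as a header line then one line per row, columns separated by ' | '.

== RESULT ==
parts.qty | sum_price
7 | 20
9 | 8

Derivation:
After JOIN orders (4 rows):
parts.score | parts.qty | orders.price | orders.score
4 | 7 | 7 | 4
4 | 7 | 6 | 4
4 | 7 | 7 | 4
9 | 9 | 8 | 9
After GROUP BY (2 rows):
parts.qty | sum_price
7 | 20
9 | 8
After ORDER BY (2 rows):
parts.qty | sum_price
7 | 20
9 | 8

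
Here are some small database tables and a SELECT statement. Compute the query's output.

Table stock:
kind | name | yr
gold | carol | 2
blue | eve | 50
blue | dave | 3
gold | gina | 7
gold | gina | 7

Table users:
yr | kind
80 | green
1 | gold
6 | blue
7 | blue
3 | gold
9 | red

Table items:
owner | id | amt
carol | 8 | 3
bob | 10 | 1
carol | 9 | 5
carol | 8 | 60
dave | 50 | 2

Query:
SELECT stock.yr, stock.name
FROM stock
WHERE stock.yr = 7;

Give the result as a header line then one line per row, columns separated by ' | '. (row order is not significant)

After WHERE (2 rows):
stock.kind | stock.name | stock.yr
gold | gina | 7
gold | gina | 7
After SELECT (2 rows):
stock.yr | stock.name
7 | gina
7 | gina

== RESULT ==
stock.yr | stock.name
7 | gina
7 | gina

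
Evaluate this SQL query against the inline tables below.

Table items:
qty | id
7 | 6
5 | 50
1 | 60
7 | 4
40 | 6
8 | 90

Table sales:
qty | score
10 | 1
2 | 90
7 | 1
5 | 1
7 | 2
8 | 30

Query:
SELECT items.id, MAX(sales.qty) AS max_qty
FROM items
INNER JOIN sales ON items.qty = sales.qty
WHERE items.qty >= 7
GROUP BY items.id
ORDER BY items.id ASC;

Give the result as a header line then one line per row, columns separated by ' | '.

After JOIN sales (6 rows):
items.qty | items.id | sales.qty | sales.score
7 | 6 | 7 | 1
7 | 6 | 7 | 2
5 | 50 | 5 | 1
7 | 4 | 7 | 1
7 | 4 | 7 | 2
8 | 90 | 8 | 30
After WHERE (5 rows):
items.qty | items.id | sales.qty | sales.score
7 | 6 | 7 | 1
7 | 6 | 7 | 2
7 | 4 | 7 | 1
7 | 4 | 7 | 2
8 | 90 | 8 | 30
After GROUP BY (3 rows):
items.id | max_qty
6 | 7
4 | 7
90 | 8
After ORDER BY (3 rows):
items.id | max_qty
4 | 7
6 | 7
90 | 8

== RESULT ==
items.id | max_qty
4 | 7
6 | 7
90 | 8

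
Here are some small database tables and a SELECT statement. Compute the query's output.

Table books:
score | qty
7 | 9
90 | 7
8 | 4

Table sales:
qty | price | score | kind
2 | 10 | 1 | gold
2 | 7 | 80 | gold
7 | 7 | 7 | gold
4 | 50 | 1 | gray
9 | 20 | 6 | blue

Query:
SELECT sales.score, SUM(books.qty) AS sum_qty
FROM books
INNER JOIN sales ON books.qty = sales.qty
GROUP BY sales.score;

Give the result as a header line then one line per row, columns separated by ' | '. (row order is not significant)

After JOIN sales (3 rows):
books.score | books.qty | sales.qty | sales.price | sales.score | sales.kind
7 | 9 | 9 | 20 | 6 | blue
90 | 7 | 7 | 7 | 7 | gold
8 | 4 | 4 | 50 | 1 | gray
After GROUP BY (3 rows):
sales.score | sum_qty
6 | 9
7 | 7
1 | 4

== RESULT ==
sales.score | sum_qty
6 | 9
7 | 7
1 | 4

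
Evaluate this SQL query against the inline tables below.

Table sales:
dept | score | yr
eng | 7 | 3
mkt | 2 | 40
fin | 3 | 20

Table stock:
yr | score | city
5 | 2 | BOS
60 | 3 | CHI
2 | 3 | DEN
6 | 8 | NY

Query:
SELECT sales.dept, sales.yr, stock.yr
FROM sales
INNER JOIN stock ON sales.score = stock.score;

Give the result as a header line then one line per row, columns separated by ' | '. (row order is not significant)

== RESULT ==
sales.dept | sales.yr | stock.yr
mkt | 40 | 5
fin | 20 | 60
fin | 20 | 2

Derivation:
After JOIN stock (3 rows):
sales.dept | sales.score | sales.yr | stock.yr | stock.score | stock.city
mkt | 2 | 40 | 5 | 2 | BOS
fin | 3 | 20 | 60 | 3 | CHI
fin | 3 | 20 | 2 | 3 | DEN
After SELECT (3 rows):
sales.dept | sales.yr | stock.yr
mkt | 40 | 5
fin | 20 | 60
fin | 20 | 2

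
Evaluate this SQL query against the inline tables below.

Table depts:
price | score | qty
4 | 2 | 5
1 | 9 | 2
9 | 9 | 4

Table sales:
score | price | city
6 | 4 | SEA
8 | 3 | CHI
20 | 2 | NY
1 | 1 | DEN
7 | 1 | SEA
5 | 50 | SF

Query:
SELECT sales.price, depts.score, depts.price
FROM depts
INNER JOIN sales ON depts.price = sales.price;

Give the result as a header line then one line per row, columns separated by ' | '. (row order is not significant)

After JOIN sales (3 rows):
depts.price | depts.score | depts.qty | sales.score | sales.price | sales.city
4 | 2 | 5 | 6 | 4 | SEA
1 | 9 | 2 | 1 | 1 | DEN
1 | 9 | 2 | 7 | 1 | SEA
After SELECT (3 rows):
sales.price | depts.score | depts.price
4 | 2 | 4
1 | 9 | 1
1 | 9 | 1

== RESULT ==
sales.price | depts.score | depts.price
4 | 2 | 4
1 | 9 | 1
1 | 9 | 1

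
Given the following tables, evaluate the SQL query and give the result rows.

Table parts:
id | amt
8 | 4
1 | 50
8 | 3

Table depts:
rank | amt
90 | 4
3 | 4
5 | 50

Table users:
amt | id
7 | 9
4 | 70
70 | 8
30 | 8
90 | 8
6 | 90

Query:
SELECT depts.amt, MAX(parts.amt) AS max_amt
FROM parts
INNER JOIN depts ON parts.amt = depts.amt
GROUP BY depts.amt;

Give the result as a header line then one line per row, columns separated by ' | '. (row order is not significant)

After JOIN depts (3 rows):
parts.id | parts.amt | depts.rank | depts.amt
8 | 4 | 90 | 4
8 | 4 | 3 | 4
1 | 50 | 5 | 50
After GROUP BY (2 rows):
depts.amt | max_amt
4 | 4
50 | 50

== RESULT ==
depts.amt | max_amt
4 | 4
50 | 50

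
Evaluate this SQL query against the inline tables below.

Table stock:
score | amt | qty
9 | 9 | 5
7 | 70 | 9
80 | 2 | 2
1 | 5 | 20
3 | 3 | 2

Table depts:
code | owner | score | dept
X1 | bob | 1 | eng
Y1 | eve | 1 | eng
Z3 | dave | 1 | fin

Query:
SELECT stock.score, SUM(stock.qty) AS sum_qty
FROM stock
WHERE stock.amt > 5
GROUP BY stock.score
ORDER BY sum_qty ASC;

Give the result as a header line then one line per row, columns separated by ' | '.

After WHERE (2 rows):
stock.score | stock.amt | stock.qty
9 | 9 | 5
7 | 70 | 9
After GROUP BY (2 rows):
stock.score | sum_qty
9 | 5
7 | 9
After ORDER BY (2 rows):
stock.score | sum_qty
9 | 5
7 | 9

== RESULT ==
stock.score | sum_qty
9 | 5
7 | 9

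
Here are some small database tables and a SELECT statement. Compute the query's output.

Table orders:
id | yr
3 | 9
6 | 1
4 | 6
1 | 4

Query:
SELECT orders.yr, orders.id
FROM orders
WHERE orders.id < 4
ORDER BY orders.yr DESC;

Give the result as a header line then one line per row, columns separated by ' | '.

After WHERE (2 rows):
orders.id | orders.yr
3 | 9
1 | 4
After SELECT (2 rows):
orders.yr | orders.id
9 | 3
4 | 1
After ORDER BY (2 rows):
orders.yr | orders.id
9 | 3
4 | 1

== RESULT ==
orders.yr | orders.id
9 | 3
4 | 1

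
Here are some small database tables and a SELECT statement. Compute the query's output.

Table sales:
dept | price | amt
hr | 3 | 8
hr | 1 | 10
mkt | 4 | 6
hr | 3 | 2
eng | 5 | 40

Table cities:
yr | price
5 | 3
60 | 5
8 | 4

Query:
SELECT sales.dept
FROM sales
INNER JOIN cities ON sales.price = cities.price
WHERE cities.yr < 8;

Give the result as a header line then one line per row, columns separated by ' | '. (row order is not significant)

== RESULT ==
sales.dept
hr
hr

Derivation:
After JOIN cities (4 rows):
sales.dept | sales.price | sales.amt | cities.yr | cities.price
hr | 3 | 8 | 5 | 3
mkt | 4 | 6 | 8 | 4
hr | 3 | 2 | 5 | 3
eng | 5 | 40 | 60 | 5
After WHERE (2 rows):
sales.dept | sales.price | sales.amt | cities.yr | cities.price
hr | 3 | 8 | 5 | 3
hr | 3 | 2 | 5 | 3
After SELECT (2 rows):
sales.dept
hr
hr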